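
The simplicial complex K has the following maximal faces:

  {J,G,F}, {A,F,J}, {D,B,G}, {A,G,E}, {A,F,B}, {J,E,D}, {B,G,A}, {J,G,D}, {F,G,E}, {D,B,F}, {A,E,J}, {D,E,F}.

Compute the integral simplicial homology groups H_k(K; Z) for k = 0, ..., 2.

H_0 ≅ Z,  H_1 ≅ Z/2,  H_2 = 0.

Fix the vertex order A < B < D < E < F < G < J and write every simplex with vertices in increasing order. Then dim K = 2 and the simplices of K are:

  0-simplices (7): A, B, D, E, F, G, J
  1-simplices (18): AB, AE, AF, AG, AJ, BD, BF, BG, DE, DF, DG, DJ, EF, EG, EJ, FG, FJ, GJ
  2-simplices (12): ABF, ABG, AEG, AEJ, AFJ, BDF, BDG, DEF, DEJ, DGJ, EFG, FGJ

so the chain groups are C_0 ≅ Z^7, C_1 ≅ Z^18, C_2 ≅ Z^12.

Boundary ∂_1: C_1 → C_0 is given by ∂[p,q] = [q] − [p]. For instance
  ∂BG = G − B.
The resulting 7×18 matrix has rank 6, and its Smith normal form has invariant factors (1,1,1,1,1,1).

The boundary map ∂_2: C_2 → C_1 acts by ∂[p,q,r] = [q,r] − [p,r] + [p,q]. For instance
  ∂DGJ = GJ − DJ + DG,
  ∂DEJ = EJ − DJ + DE.
This gives a 18×12 integer matrix of rank 12; reducing to Smith normal form yields diagonal entries (1,1,1,1,1,1,1,1,1,1,1,2).

Reading off H_k = ker ∂_k / im ∂_{k+1}:

  H_0: rank C_0 − rank ∂_1 = 7 − 6 = 1, and the invariant factors of ∂_1 are all 1, so H_0 ≅ Z.
  H_1: rank ker ∂_1 − rank ∂_2 = (18 − 6) − 12 = 0, and ∂_2 has invariant factor 2 > 1, so H_1 ≅ Z/2.
  H_2: rank ker ∂_2 − rank ∂_3 = (12 − 12) − 0 = 0, and there is no ∂_3, so H_2 ≅ 0.

As a check, the Euler characteristic is 7 − 18 + 12 = 1, which agrees with 1 − 0 + 0 = 1.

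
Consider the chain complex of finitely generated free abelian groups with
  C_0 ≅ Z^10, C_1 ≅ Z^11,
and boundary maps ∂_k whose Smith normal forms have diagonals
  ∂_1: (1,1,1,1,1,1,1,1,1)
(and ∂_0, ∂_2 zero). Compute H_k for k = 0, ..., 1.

H_0 ≅ Z,  H_1 ≅ Z^2.

H_0: b_0 = 10 − 0 − 9 = 1; torsion from ∂_1 factors > 1: none. So H_0 ≅ Z.
H_1: b_1 = 11 − 9 − 0 = 2; torsion from ∂_2 factors > 1: none. So H_1 ≅ Z^2.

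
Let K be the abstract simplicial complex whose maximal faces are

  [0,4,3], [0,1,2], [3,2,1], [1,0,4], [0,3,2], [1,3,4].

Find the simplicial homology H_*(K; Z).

K has 5 vertices, 9 edges, 6 triangles.
rank ∂_0 = 0, rank ∂_1 = 4 ⇒ b_0 = 5 − 0 − 4 = 1; all invariant factors of ∂_1 are 1 so no torsion. So H_0 ≅ Z.
rank ∂_1 = 4, rank ∂_2 = 5 ⇒ b_1 = 9 − 4 − 5 = 0; all invariant factors of ∂_2 are 1 so no torsion. So H_1 ≅ 0.
rank ∂_2 = 5, rank ∂_3 = 0 ⇒ b_2 = 6 − 5 − 0 = 1. So H_2 ≅ Z.

H_0 = Z,  H_1 = 0,  H_2 = Z.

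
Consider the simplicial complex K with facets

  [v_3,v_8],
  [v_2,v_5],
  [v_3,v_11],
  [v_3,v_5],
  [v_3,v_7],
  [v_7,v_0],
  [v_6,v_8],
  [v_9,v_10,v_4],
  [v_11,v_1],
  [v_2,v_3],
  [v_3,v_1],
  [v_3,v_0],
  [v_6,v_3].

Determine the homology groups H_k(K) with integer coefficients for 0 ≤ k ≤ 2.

Take the total order v_0 < v_1 < v_2 < v_3 < v_4 < v_5 < v_6 < v_7 < v_8 < v_9 < v_10 < v_11 on the vertex set. Then K (dimension 2) consists of the simplices:

  0-simplices (12): [v_0], [v_1], [v_2], [v_3], [v_4], [v_5], [v_6], [v_7], [v_8], [v_9], [v_10], [v_11]
  1-simplices (15): (15 of them)
  2-simplices (1): [v_4,v_9,v_10]

Hence C_0 ≅ Z^12, C_1 ≅ Z^15, C_2 ≅ Z^1.

The boundary map ∂_1: C_1 → C_0 maps an edge to its endpoints' difference, ∂[p,q] = q − p. For instance
  ∂[v_3,v_6] = [v_6] − [v_3].
As a 12×15 matrix over Z this has rank 10, with invariant factors (1,1,1,1,1,1,1,1,1,1).

∂_2: C_2 → C_1 maps a triangle to the signed sum of its edges. For instance
  ∂[v_4,v_9,v_10] = [v_9,v_10] − [v_4,v_10] + [v_4,v_9].
This gives a 15×1 integer matrix of rank 1; reducing to Smith normal form yields diagonal entries (1).

Reading off H_k = ker ∂_k / im ∂_{k+1}:

  H_0: rank C_0 − rank ∂_1 = 12 − 10 = 2, and the invariant factors of ∂_1 are all 1, so H_0 ≅ Z^2.
  H_1: rank ker ∂_1 − rank ∂_2 = (15 − 10) − 1 = 4, and the invariant factors of ∂_2 are all 1, so H_1 ≅ Z^4.
  H_2: rank ker ∂_2 − rank ∂_3 = (1 − 1) − 0 = 0, and there is no ∂_3, so H_2 ≅ 0.

H_0 = Z^2,  H_1 = Z^4,  H_2 = 0.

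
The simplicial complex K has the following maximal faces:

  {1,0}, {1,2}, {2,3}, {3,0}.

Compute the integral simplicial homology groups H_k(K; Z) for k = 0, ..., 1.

H_0 = Z,  H_1 = Z.

Take the total order 0 < 1 < 2 < 3 on the vertex set. Then K (dimension 1) consists of the simplices:

  0-simplices (4): [0], [1], [2], [3]
  1-simplices (4): [0,1], [0,3], [1,2], [2,3]

so the chain groups are C_0 ≅ Z^4, C_1 ≅ Z^4.

Boundary ∂_1: C_1 → C_0 is given by ∂[p,q] = [q] − [p]. For instance
  ∂[0,1] = [1] − [0].
As a 4×4 matrix over Z this has rank 3, with invariant factors (1,1,1).

From H_k ≅ ker(∂_k) / im(∂_{k+1}) we obtain:

  H_0: rank C_0 − rank ∂_1 = 4 − 3 = 1, and the invariant factors of ∂_1 are all 1, so H_0 ≅ Z.
  H_1: rank ker ∂_1 − rank ∂_2 = (4 − 3) − 0 = 1, and there is no ∂_2, so H_1 ≅ Z.

As a check, the Euler characteristic is 4 − 4 = 0, which agrees with 1 − 1 = 0.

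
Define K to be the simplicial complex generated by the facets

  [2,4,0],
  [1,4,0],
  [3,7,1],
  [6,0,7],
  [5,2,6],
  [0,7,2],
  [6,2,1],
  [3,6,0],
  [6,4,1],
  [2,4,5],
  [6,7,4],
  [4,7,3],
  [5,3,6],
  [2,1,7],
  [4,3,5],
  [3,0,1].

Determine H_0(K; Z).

Order the vertices as 0 < 1 < 2 < 3 < 4 < 5 < 6 < 7. Listing each simplex with vertices in this order, K has dimension 2 with simplices:

  0-simplices (8): [0], [1], [2], [3], [4], [5], [6], [7]
  1-simplices (24): (24 of them)
  2-simplices (16): [0,1,3], [0,1,4], [0,2,4], [0,2,7], [0,3,6], [0,6,7], [1,2,6], [1,2,7], [1,3,7], [1,4,6], [2,4,5], [2,5,6], [3,4,5], [3,4,7], [3,5,6], [4,6,7]

giving chain groups C_0 ≅ Z^8, C_1 ≅ Z^24, C_2 ≅ Z^16.

Boundary ∂_1: C_1 → C_0 sends each edge [p,q] (with p < q) to q − p. For instance
  ∂[4,5] = [5] − [4].
As a 8×24 matrix over Z this has rank 7, with invariant factors (1,1,1,1,1,1,1).

∂_2: C_2 → C_1 maps a triangle to the signed sum of its edges. For instance
  ∂[0,2,7] = [2,7] − [0,7] + [0,2],
  ∂[1,2,6] = [2,6] − [1,6] + [1,2].
As a 24×16 matrix over Z this has rank 15, with invariant factors (1,1,1,1,1,1,1,1,1,1,1,1,1,1,1).

Now H_k = ker ∂_k / im ∂_{k+1}, so:

  H_0: rank C_0 − rank ∂_1 = 8 − 7 = 1, and the invariant factors of ∂_1 are all 1, so H_0 = Z.

(K is a triangulation of the torus T^2.)

H_0 = Z.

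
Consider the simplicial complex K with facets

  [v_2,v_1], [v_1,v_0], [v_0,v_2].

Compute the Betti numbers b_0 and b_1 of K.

Fix the vertex order v_0 < v_1 < v_2 and write every simplex with vertices in increasing order. Then dim K = 1 and the simplices of K are:

  0-simplices (3): [v_0], [v_1], [v_2]
  1-simplices (3): [v_0,v_1], [v_0,v_2], [v_1,v_2]

Hence C_0 ≅ Z^3, C_1 ≅ Z^3.

Boundary ∂_1: C_1 → C_0 is given by ∂[p,q] = [q] − [p].
As a 3×3 matrix over Z this has rank 2, with invariant factors (1,1).

Reading off H_k = ker ∂_k / im ∂_{k+1}:

  H_0: rank C_0 − rank ∂_1 = 3 − 2 = 1, and the invariant factors of ∂_1 are all 1, so H_0 ≅ Z.
  H_1: rank ker ∂_1 − rank ∂_2 = (3 − 2) − 0 = 1, and there is no ∂_2, so H_1 ≅ Z.

(K is a triangulation of the circle S^1.)

Hence the Betti numbers are b_0 = 1, b_1 = 1.

b_0 = 1, b_1 = 1.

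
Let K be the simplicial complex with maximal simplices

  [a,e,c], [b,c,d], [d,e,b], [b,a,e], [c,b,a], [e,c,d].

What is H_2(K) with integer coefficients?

K has 5 vertices, 9 edges, 6 triangles.
rank ∂_2 = 5, rank ∂_3 = 0 ⇒ b_2 = 6 − 5 − 0 = 1. So H_2 = Z.

H_2 ≅ Z.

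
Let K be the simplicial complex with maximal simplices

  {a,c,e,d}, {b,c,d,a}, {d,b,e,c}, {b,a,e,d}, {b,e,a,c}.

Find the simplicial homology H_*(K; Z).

H_0 ≅ Z,  H_1 = 0,  H_2 = 0,  H_3 ≅ Z.

Fix the vertex order a < b < c < d < e and write every simplex with vertices in increasing order. Then dim K = 3 and the simplices of K are:

  0-simplices (5): a, b, c, d, e
  1-simplices (10): ab, ac, ad, ae, bc, bd, be, cd, ce, de
  2-simplices (10): abc, abd, abe, acd, ace, ade, bcd, bce, bde, cde
  3-simplices (5): abcd, abce, abde, acde, bcde

giving chain groups C_0 ≅ Z^5, C_1 ≅ Z^10, C_2 ≅ Z^10, C_3 ≅ Z^5.

The boundary map ∂_1: C_1 → C_0 sends each edge [p,q] (with p < q) to q − p. For instance
  ∂bd = d − b.
This gives a 5×10 integer matrix of rank 4; reducing to Smith normal form yields diagonal entries (1,1,1,1).

Boundary ∂_2: C_2 → C_1 maps a triangle to the signed sum of its edges. For instance
  ∂bce = ce − be + bc,
  ∂abd = bd − ad + ab.
The 10×10 boundary matrix has rank 6 and Smith normal form diag(1,1,1,1,1,1).

The boundary map ∂_3: C_3 → C_2 sends each 3-simplex σ to the alternating sum Σ_i (−1)^i (σ with its i-th vertex removed). For instance
  ∂acde = cde − ade + ace − acd,
  ∂abde = bde − ade + abe − abd.
This gives a 10×5 integer matrix of rank 4; reducing to Smith normal form yields diagonal entries (1,1,1,1).

Reading off H_k = ker ∂_k / im ∂_{k+1}:

  H_0: rank C_0 − rank ∂_1 = 5 − 4 = 1, and the invariant factors of ∂_1 are all 1, so H_0 ≅ Z.
  H_1: rank ker ∂_1 − rank ∂_2 = (10 − 4) − 6 = 0, and the invariant factors of ∂_2 are all 1, so H_1 ≅ 0.
  H_2: rank ker ∂_2 − rank ∂_3 = (10 − 6) − 4 = 0, and the invariant factors of ∂_3 are all 1, so H_2 ≅ 0.
  H_3: rank ker ∂_3 − rank ∂_4 = (5 − 4) − 0 = 1, and there is no ∂_4, so H_3 ≅ Z.

As a check, the Euler characteristic is 5 − 10 + 10 − 5 = 0, which agrees with 1 − 0 + 0 − 1 = 0.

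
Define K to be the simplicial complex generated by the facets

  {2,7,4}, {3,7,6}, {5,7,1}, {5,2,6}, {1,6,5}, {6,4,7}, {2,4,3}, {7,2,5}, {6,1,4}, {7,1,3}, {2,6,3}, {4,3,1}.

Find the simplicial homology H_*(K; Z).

Take the total order 1 < 2 < 3 < 4 < 5 < 6 < 7 on the vertex set. Then K (dimension 2) consists of the simplices:

  0-simplices (7): [1], [2], [3], [4], [5], [6], [7]
  1-simplices (18): [1,3], [1,4], [1,5], [1,6], [1,7], [2,3], [2,4], [2,5], [2,6], [2,7], [3,4], [3,6], [3,7], [4,6], [4,7], [5,6], [5,7], [6,7]
  2-simplices (12): [1,3,4], [1,3,7], [1,4,6], [1,5,6], [1,5,7], [2,3,4], [2,3,6], [2,4,7], [2,5,6], [2,5,7], [3,6,7], [4,6,7]

giving chain groups C_0 ≅ Z^7, C_1 ≅ Z^18, C_2 ≅ Z^12.

∂_1: C_1 → C_0 maps an edge to its endpoints' difference, ∂[p,q] = q − p.
As a 7×18 matrix over Z this has rank 6, with invariant factors (1,1,1,1,1,1).

The boundary map ∂_2: C_2 → C_1 sends each 2-simplex [p,q,r] to [q,r] − [p,r] + [p,q]. For instance
  ∂[2,3,6] = [3,6] − [2,6] + [2,3],
  ∂[2,5,6] = [5,6] − [2,6] + [2,5].
This gives a 18×12 integer matrix of rank 12; reducing to Smith normal form yields diagonal entries (1,1,1,1,1,1,1,1,1,1,1,2).

Reading off H_k = ker ∂_k / im ∂_{k+1}:

  H_0: rank C_0 − rank ∂_1 = 7 − 6 = 1, and the invariant factors of ∂_1 are all 1, so H_0 ≅ Z.
  H_1: rank ker ∂_1 − rank ∂_2 = (18 − 6) − 12 = 0, and ∂_2 has invariant factor 2 > 1, so H_1 ≅ Z/2.
  H_2: rank ker ∂_2 − rank ∂_3 = (12 − 12) − 0 = 0, and there is no ∂_3, so H_2 ≅ 0.

As a check, the Euler characteristic is 7 − 18 + 12 = 1, which agrees with 1 − 0 + 0 = 1.
(K is a triangulation of the real projective plane RP^2.)

H_0 = Z,  H_1 = Z/2,  H_2 = 0.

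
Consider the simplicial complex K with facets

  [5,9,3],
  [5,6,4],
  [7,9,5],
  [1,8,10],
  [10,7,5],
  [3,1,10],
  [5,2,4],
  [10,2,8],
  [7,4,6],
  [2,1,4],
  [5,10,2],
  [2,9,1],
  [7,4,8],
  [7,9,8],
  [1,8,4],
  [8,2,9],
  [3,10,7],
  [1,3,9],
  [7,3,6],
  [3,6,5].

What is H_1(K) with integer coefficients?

H_1 = Z ⊕ Z/2.

Take the total order 1 < 2 < 3 < 4 < 5 < 6 < 7 < 8 < 9 < 10 on the vertex set. Then K (dimension 2) consists of the simplices:

  0-simplices (10): [1], [2], [3], [4], [5], [6], [7], [8], [9], [10]
  1-simplices (30): (30 of them)
  2-simplices (20): (20 of them)

so the chain groups are C_0 ≅ Z^10, C_1 ≅ Z^30, C_2 ≅ Z^20.

Boundary ∂_1: C_1 → C_0 is given by ∂[p,q] = [q] − [p].
As a 10×30 matrix over Z this has rank 9, with invariant factors (1,1,1,1,1,1,1,1,1).

Boundary ∂_2: C_2 → C_1 maps a triangle to the signed sum of its edges. For instance
  ∂[5,7,10] = [7,10] − [5,10] + [5,7],
  ∂[3,5,6] = [5,6] − [3,6] + [3,5].
This gives a 30×20 integer matrix of rank 20; reducing to Smith normal form yields diagonal entries (1,1,1,1,1,1,1,1,1,1,1,1,1,1,1,1,1,1,1,2).

From H_k ≅ ker(∂_k) / im(∂_{k+1}) we obtain:

  H_1: rank ker ∂_1 − rank ∂_2 = (30 − 9) − 20 = 1, and ∂_2 has invariant factor 2 > 1, so H_1 = Z ⊕ Z/2.

(K is a triangulation of the Klein bottle.)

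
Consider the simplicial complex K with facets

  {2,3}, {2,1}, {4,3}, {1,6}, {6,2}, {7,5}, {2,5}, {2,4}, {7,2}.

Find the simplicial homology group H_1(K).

H_1 ≅ Z^3.

Take the total order 1 < 2 < 3 < 4 < 5 < 6 < 7 on the vertex set. Then K (dimension 1) consists of the simplices:

  0-simplices (7): [1], [2], [3], [4], [5], [6], [7]
  1-simplices (9): [1,2], [1,6], [2,3], [2,4], [2,5], [2,6], [2,7], [3,4], [5,7]

Hence C_0 ≅ Z^7, C_1 ≅ Z^9.

Boundary ∂_1: C_1 → C_0 maps an edge to its endpoints' difference, ∂[p,q] = q − p.
This gives a 7×9 integer matrix of rank 6; reducing to Smith normal form yields diagonal entries (1,1,1,1,1,1).

Now H_k = ker ∂_k / im ∂_{k+1}, so:

  H_1: rank ker ∂_1 − rank ∂_2 = (9 − 6) − 0 = 3, and there is no ∂_2, so H_1 = Z^3.

(K is a triangulation of a wedge of 3 circles.)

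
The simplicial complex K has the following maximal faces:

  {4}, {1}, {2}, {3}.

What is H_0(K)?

K has 4 vertices.
rank ∂_0 = 0, rank ∂_1 = 0 ⇒ b_0 = 4 − 0 − 0 = 4. So H_0 = Z^4.

H_0 = Z^4.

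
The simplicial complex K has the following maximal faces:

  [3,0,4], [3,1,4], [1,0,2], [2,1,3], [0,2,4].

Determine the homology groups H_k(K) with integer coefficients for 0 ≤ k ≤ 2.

Fix the vertex order 0 < 1 < 2 < 3 < 4 and write every simplex with vertices in increasing order. Then dim K = 2 and the simplices of K are:

  0-simplices (5): [0], [1], [2], [3], [4]
  1-simplices (10): [0,1], [0,2], [0,3], [0,4], [1,2], [1,3], [1,4], [2,3], [2,4], [3,4]
  2-simplices (5): [0,1,2], [0,2,4], [0,3,4], [1,2,3], [1,3,4]

giving chain groups C_0 ≅ Z^5, C_1 ≅ Z^10, C_2 ≅ Z^5.

The boundary map ∂_1: C_1 → C_0 is given by ∂[p,q] = [q] − [p].
As a 5×10 matrix over Z this has rank 4, with invariant factors (1,1,1,1).

The boundary map ∂_2: C_2 → C_1 acts by ∂[p,q,r] = [q,r] − [p,r] + [p,q]. For instance
  ∂[0,1,2] = [1,2] − [0,2] + [0,1],
  ∂[0,2,4] = [2,4] − [0,4] + [0,2].
This gives a 10×5 integer matrix of rank 5; reducing to Smith normal form yields diagonal entries (1,1,1,1,1).

Now H_k = ker ∂_k / im ∂_{k+1}, so:

  H_0: rank C_0 − rank ∂_1 = 5 − 4 = 1, and the invariant factors of ∂_1 are all 1, so H_0 ≅ Z.
  H_1: rank ker ∂_1 − rank ∂_2 = (10 − 4) − 5 = 1, and the invariant factors of ∂_2 are all 1, so H_1 ≅ Z.
  H_2: rank ker ∂_2 − rank ∂_3 = (5 − 5) − 0 = 0, and there is no ∂_3, so H_2 ≅ 0.

H_0 = Z,  H_1 = Z,  H_2 = 0.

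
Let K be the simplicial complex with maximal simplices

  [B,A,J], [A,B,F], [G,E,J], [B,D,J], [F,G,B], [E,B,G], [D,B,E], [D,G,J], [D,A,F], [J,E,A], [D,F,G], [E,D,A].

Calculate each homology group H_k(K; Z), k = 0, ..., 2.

H_0 = Z,  H_1 = Z/2,  H_2 = 0.

Order the vertices as A < B < D < E < F < G < J. Listing each simplex with vertices in this order, K has dimension 2 with simplices:

  0-simplices (7): A, B, D, E, F, G, J
  1-simplices (18): AB, AD, AE, AF, AJ, BD, BE, BF, BG, BJ, DE, DF, DG, DJ, EG, EJ, FG, GJ
  2-simplices (12): ABF, ABJ, ADE, ADF, AEJ, BDE, BDJ, BEG, BFG, DFG, DGJ, EGJ

so the chain groups are C_0 ≅ Z^7, C_1 ≅ Z^18, C_2 ≅ Z^12.

∂_1: C_1 → C_0 is given by ∂[p,q] = [q] − [p]. For instance
  ∂DF = F − D.
As a 7×18 matrix over Z this has rank 6, with invariant factors (1,1,1,1,1,1).

The boundary map ∂_2: C_2 → C_1 maps a triangle to the signed sum of its edges. For instance
  ∂ADE = DE − AE + AD,
  ∂AEJ = EJ − AJ + AE.
This gives a 18×12 integer matrix of rank 12; reducing to Smith normal form yields diagonal entries (1,1,1,1,1,1,1,1,1,1,1,2).

Reading off H_k = ker ∂_k / im ∂_{k+1}:

  H_0: rank C_0 − rank ∂_1 = 7 − 6 = 1, and the invariant factors of ∂_1 are all 1, so H_0 ≅ Z.
  H_1: rank ker ∂_1 − rank ∂_2 = (18 − 6) − 12 = 0, and ∂_2 has invariant factor 2 > 1, so H_1 ≅ Z/2.
  H_2: rank ker ∂_2 − rank ∂_3 = (12 − 12) − 0 = 0, and there is no ∂_3, so H_2 ≅ 0.

As a check, the Euler characteristic is 7 − 18 + 12 = 1, which agrees with 1 − 0 + 0 = 1.
(K is a triangulation of the real projective plane RP^2.)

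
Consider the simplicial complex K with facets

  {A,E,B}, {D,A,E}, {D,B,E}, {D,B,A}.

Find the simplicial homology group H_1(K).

Take the total order A < B < D < E on the vertex set. Then K (dimension 2) consists of the simplices:

  0-simplices (4): A, B, D, E
  1-simplices (6): AB, AD, AE, BD, BE, DE
  2-simplices (4): ABD, ABE, ADE, BDE

so the chain groups are C_0 ≅ Z^4, C_1 ≅ Z^6, C_2 ≅ Z^4.

∂_1: C_1 → C_0 maps an edge to its endpoints' difference, ∂[p,q] = q − p.
As a 4×6 matrix over Z this has rank 3, with invariant factors (1,1,1).

The boundary map ∂_2: C_2 → C_1 acts by ∂[p,q,r] = [q,r] − [p,r] + [p,q]. For instance
  ∂ABD = BD − AD + AB,
  ∂ADE = DE − AE + AD.
This gives a 6×4 integer matrix of rank 3; reducing to Smith normal form yields diagonal entries (1,1,1).

Now H_k = ker ∂_k / im ∂_{k+1}, so:

  H_1: rank ker ∂_1 − rank ∂_2 = (6 − 3) − 3 = 0, and the invariant factors of ∂_2 are all 1, so H_1 ≅ 0.

H_1 = 0.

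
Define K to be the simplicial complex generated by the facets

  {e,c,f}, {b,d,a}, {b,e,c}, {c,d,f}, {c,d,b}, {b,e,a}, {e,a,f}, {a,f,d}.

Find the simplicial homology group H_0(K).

Take the total order a < b < c < d < e < f on the vertex set. Then K (dimension 2) consists of the simplices:

  0-simplices (6): a, b, c, d, e, f
  1-simplices (12): ab, ad, ae, af, bc, bd, be, cd, ce, cf, df, ef
  2-simplices (8): abd, abe, adf, aef, bcd, bce, cdf, cef

Hence C_0 ≅ Z^6, C_1 ≅ Z^12, C_2 ≅ Z^8.

Boundary ∂_1: C_1 → C_0 sends each edge [p,q] (with p < q) to q − p.
This gives a 6×12 integer matrix of rank 5; reducing to Smith normal form yields diagonal entries (1,1,1,1,1).

∂_2: C_2 → C_1 sends each 2-simplex [p,q,r] to [q,r] − [p,r] + [p,q]. For instance
  ∂cef = ef − cf + ce,
  ∂aef = ef − af + ae.
As a 12×8 matrix over Z this has rank 7, with invariant factors (1,1,1,1,1,1,1).

From H_k ≅ ker(∂_k) / im(∂_{k+1}) we obtain:

  H_0: rank C_0 − rank ∂_1 = 6 − 5 = 1, and the invariant factors of ∂_1 are all 1, so H_0 = Z.

H_0 ≅ Z.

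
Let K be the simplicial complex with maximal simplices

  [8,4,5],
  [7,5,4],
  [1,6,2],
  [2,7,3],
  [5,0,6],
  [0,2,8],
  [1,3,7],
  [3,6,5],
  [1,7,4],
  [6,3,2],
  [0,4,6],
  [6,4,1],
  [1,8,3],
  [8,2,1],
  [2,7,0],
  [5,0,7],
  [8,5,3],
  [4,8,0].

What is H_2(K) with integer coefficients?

H_2 = 0.

We work with the vertex ordering 0 < 1 < 2 < 3 < 4 < 5 < 6 < 7 < 8. The simplices of K, each written with vertices in increasing order, are:

  0-simplices (9): [0], [1], [2], [3], [4], [5], [6], [7], [8]
  1-simplices (27): (27 of them)
  2-simplices (18): [0,2,7], [0,2,8], [0,4,6], [0,4,8], [0,5,6], [0,5,7], [1,2,6], [1,2,8], [1,3,7], [1,3,8], [1,4,6], [1,4,7], [2,3,6], [2,3,7], [3,5,6], [3,5,8], [4,5,7], [4,5,8]

so the chain groups are C_0 ≅ Z^9, C_1 ≅ Z^27, C_2 ≅ Z^18.

∂_1: C_1 → C_0 is given by ∂[p,q] = [q] − [p]. For instance
  ∂[1,3] = [3] − [1].
The 9×27 boundary matrix has rank 8 and Smith normal form diag(1,1,1,1,1,1,1,1).

The boundary map ∂_2: C_2 → C_1 sends each 2-simplex [p,q,r] to [q,r] − [p,r] + [p,q]. For instance
  ∂[2,3,7] = [3,7] − [2,7] + [2,3],
  ∂[1,4,7] = [4,7] − [1,7] + [1,4].
The 27×18 boundary matrix has rank 18 and Smith normal form diag(1,1,1,1,1,1,1,1,1,1,1,1,1,1,1,1,1,2).

Now H_k = ker ∂_k / im ∂_{k+1}, so:

  H_2: rank ker ∂_2 − rank ∂_3 = (18 − 18) − 0 = 0, and there is no ∂_3, so H_2 = 0.

(K is a triangulation of the Klein bottle.)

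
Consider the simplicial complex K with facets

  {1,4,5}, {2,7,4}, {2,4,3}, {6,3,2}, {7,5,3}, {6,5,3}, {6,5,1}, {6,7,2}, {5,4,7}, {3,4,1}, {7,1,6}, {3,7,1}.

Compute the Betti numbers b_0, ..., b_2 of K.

We work with the vertex ordering 1 < 2 < 3 < 4 < 5 < 6 < 7. The simplices of K, each written with vertices in increasing order, are:

  0-simplices (7): [1], [2], [3], [4], [5], [6], [7]
  1-simplices (18): [1,3], [1,4], [1,5], [1,6], [1,7], [2,3], [2,4], [2,6], [2,7], [3,4], [3,5], [3,6], [3,7], [4,5], [4,7], [5,6], [5,7], [6,7]
  2-simplices (12): [1,3,4], [1,3,7], [1,4,5], [1,5,6], [1,6,7], [2,3,4], [2,3,6], [2,4,7], [2,6,7], [3,5,6], [3,5,7], [4,5,7]

Hence C_0 ≅ Z^7, C_1 ≅ Z^18, C_2 ≅ Z^12.

Boundary ∂_1: C_1 → C_0 sends each edge [p,q] (with p < q) to q − p.
The 7×18 boundary matrix has rank 6 and Smith normal form diag(1,1,1,1,1,1).

The boundary map ∂_2: C_2 → C_1 acts by ∂[p,q,r] = [q,r] − [p,r] + [p,q]. For instance
  ∂[1,4,5] = [4,5] − [1,5] + [1,4],
  ∂[1,3,4] = [3,4] − [1,4] + [1,3].
This gives a 18×12 integer matrix of rank 12; reducing to Smith normal form yields diagonal entries (1,1,1,1,1,1,1,1,1,1,1,2).

Reading off H_k = ker ∂_k / im ∂_{k+1}:

  H_0: rank C_0 − rank ∂_1 = 7 − 6 = 1, and the invariant factors of ∂_1 are all 1, so H_0 ≅ Z.
  H_1: rank ker ∂_1 − rank ∂_2 = (18 − 6) − 12 = 0, and ∂_2 has invariant factor 2 > 1, so H_1 ≅ Z_2.
  H_2: rank ker ∂_2 − rank ∂_3 = (12 − 12) − 0 = 0, and there is no ∂_3, so H_2 ≅ 0.

As a check, the Euler characteristic is 7 − 18 + 12 = 1, which agrees with 1 − 0 + 0 = 1.

Hence the Betti numbers are b_0 = 1, b_1 = 0, b_2 = 0.

b_0 = 1, b_1 = 0, b_2 = 0.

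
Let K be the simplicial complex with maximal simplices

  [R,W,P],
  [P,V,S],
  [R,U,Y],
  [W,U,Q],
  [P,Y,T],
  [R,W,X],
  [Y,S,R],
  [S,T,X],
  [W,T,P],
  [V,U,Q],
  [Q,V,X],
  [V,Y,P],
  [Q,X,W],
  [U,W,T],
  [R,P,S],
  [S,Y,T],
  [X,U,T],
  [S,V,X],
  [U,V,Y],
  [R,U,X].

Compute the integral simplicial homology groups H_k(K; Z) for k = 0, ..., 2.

H_0 ≅ Z,  H_1 ≅ Z ⊕ Z/2,  H_2 = 0.

Order the vertices as P < Q < R < S < T < U < V < W < X < Y. Listing each simplex with vertices in this order, K has dimension 2 with simplices:

  0-simplices (10): P, Q, R, S, T, U, V, W, X, Y
  1-simplices (30): PR, PS, PT, PV, PW, PY, QU, QV, QW, QX, RS, RU, RW, RX, RY, ST, SV, SX, SY, TU, TW, TX, TY, UV, UW, UX, UY, VX, VY, WX
  2-simplices (20): PRS, PRW, PSV, PTW, PTY, PVY, QUV, QUW, QVX, QWX, RSY, RUX, RUY, RWX, STX, STY, SVX, TUW, TUX, UVY

giving chain groups C_0 ≅ Z^10, C_1 ≅ Z^30, C_2 ≅ Z^20.

Boundary ∂_1: C_1 → C_0 maps an edge to its endpoints' difference, ∂[p,q] = q − p. For instance
  ∂UV = V − U.
As a 10×30 matrix over Z this has rank 9, with invariant factors (1,1,1,1,1,1,1,1,1).

Boundary ∂_2: C_2 → C_1 maps a triangle to the signed sum of its edges. For instance
  ∂PVY = VY − PY + PV,
  ∂QUV = UV − QV + QU.
The 30×20 boundary matrix has rank 20 and Smith normal form diag(1,1,1,1,1,1,1,1,1,1,1,1,1,1,1,1,1,1,1,2).

Reading off H_k = ker ∂_k / im ∂_{k+1}:

  H_0: rank C_0 − rank ∂_1 = 10 − 9 = 1, and the invariant factors of ∂_1 are all 1, so H_0 = Z.
  H_1: rank ker ∂_1 − rank ∂_2 = (30 − 9) − 20 = 1, and ∂_2 has invariant factor 2 > 1, so H_1 = Z ⊕ Z/2.
  H_2: rank ker ∂_2 − rank ∂_3 = (20 − 20) − 0 = 0, and there is no ∂_3, so H_2 = 0.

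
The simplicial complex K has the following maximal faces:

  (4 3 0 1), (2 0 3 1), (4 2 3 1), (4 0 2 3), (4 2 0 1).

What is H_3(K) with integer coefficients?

H_3 = Z.

Order the vertices as 0 < 1 < 2 < 3 < 4. Listing each simplex with vertices in this order, K has dimension 3 with simplices:

  0-simplices (5): [0], [1], [2], [3], [4]
  1-simplices (10): [0,1], [0,2], [0,3], [0,4], [1,2], [1,3], [1,4], [2,3], [2,4], [3,4]
  2-simplices (10): [0,1,2], [0,1,3], [0,1,4], [0,2,3], [0,2,4], [0,3,4], [1,2,3], [1,2,4], [1,3,4], [2,3,4]
  3-simplices (5): [0,1,2,3], [0,1,2,4], [0,1,3,4], [0,2,3,4], [1,2,3,4]

Hence C_0 ≅ Z^5, C_1 ≅ Z^10, C_2 ≅ Z^10, C_3 ≅ Z^5.

The boundary map ∂_1: C_1 → C_0 maps an edge to its endpoints' difference, ∂[p,q] = q − p.
The resulting 5×10 matrix has rank 4, and its Smith normal form has invariant factors (1,1,1,1).

∂_2: C_2 → C_1 sends each 2-simplex [p,q,r] to [q,r] − [p,r] + [p,q]. For instance
  ∂[1,2,4] = [2,4] − [1,4] + [1,2],
  ∂[1,2,3] = [2,3] − [1,3] + [1,2].
The 10×10 boundary matrix has rank 6 and Smith normal form diag(1,1,1,1,1,1).

Boundary ∂_3: C_3 → C_2 sends each 3-simplex σ to the alternating sum Σ_i (−1)^i (σ with its i-th vertex removed). For instance
  ∂[0,1,2,3] = [1,2,3] − [0,2,3] + [0,1,3] − [0,1,2],
  ∂[0,2,3,4] = [2,3,4] − [0,3,4] + [0,2,4] − [0,2,3].
As a 10×5 matrix over Z this has rank 4, with invariant factors (1,1,1,1).

Computing H_k = (kernel of ∂_k) / (image of ∂_{k+1}):

  H_3: rank ker ∂_3 − rank ∂_4 = (5 − 4) − 0 = 1, and there is no ∂_4, so H_3 ≅ Z.

(K is a triangulation of the 3-sphere S^3.)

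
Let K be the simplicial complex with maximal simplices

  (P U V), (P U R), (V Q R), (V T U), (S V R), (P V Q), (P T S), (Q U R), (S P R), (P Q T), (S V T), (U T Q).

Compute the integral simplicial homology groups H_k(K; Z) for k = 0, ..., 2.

H_0 = Z,  H_1 = Z/2,  H_2 = 0.

Fix the vertex order P < Q < R < S < T < U < V and write every simplex with vertices in increasing order. Then dim K = 2 and the simplices of K are:

  0-simplices (7): P, Q, R, S, T, U, V
  1-simplices (18): PQ, PR, PS, PT, PU, PV, QR, QT, QU, QV, RS, RU, RV, ST, SV, TU, TV, UV
  2-simplices (12): PQT, PQV, PRS, PRU, PST, PUV, QRU, QRV, QTU, RSV, STV, TUV

so the chain groups are C_0 ≅ Z^7, C_1 ≅ Z^18, C_2 ≅ Z^12.

∂_1: C_1 → C_0 is given by ∂[p,q] = [q] − [p].
The resulting 7×18 matrix has rank 6, and its Smith normal form has invariant factors (1,1,1,1,1,1).

The boundary map ∂_2: C_2 → C_1 maps a triangle to the signed sum of its edges. For instance
  ∂PQT = QT − PT + PQ,
  ∂QTU = TU − QU + QT.
The 18×12 boundary matrix has rank 12 and Smith normal form diag(1,1,1,1,1,1,1,1,1,1,1,2).

Reading off H_k = ker ∂_k / im ∂_{k+1}:

  H_0: rank C_0 − rank ∂_1 = 7 − 6 = 1, and the invariant factors of ∂_1 are all 1, so H_0 = Z.
  H_1: rank ker ∂_1 − rank ∂_2 = (18 − 6) − 12 = 0, and ∂_2 has invariant factor 2 > 1, so H_1 = Z/2.
  H_2: rank ker ∂_2 − rank ∂_3 = (12 − 12) − 0 = 0, and there is no ∂_3, so H_2 = 0.

As a check, the Euler characteristic is 7 − 18 + 12 = 1, which agrees with 1 − 0 + 0 = 1.
(K is a triangulation of the real projective plane RP^2.)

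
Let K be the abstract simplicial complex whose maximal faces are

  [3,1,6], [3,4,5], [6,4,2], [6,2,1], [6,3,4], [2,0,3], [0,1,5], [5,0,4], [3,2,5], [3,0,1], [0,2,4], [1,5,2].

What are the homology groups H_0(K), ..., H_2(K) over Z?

H_0 = Z,  H_1 = Z/2Z,  H_2 = 0.

Fix the vertex order 0 < 1 < 2 < 3 < 4 < 5 < 6 and write every simplex with vertices in increasing order. Then dim K = 2 and the simplices of K are:

  0-simplices (7): [0], [1], [2], [3], [4], [5], [6]
  1-simplices (18): [0,1], [0,2], [0,3], [0,4], [0,5], [1,2], [1,3], [1,5], [1,6], [2,3], [2,4], [2,5], [2,6], [3,4], [3,5], [3,6], [4,5], [4,6]
  2-simplices (12): [0,1,3], [0,1,5], [0,2,3], [0,2,4], [0,4,5], [1,2,5], [1,2,6], [1,3,6], [2,3,5], [2,4,6], [3,4,5], [3,4,6]

Hence C_0 ≅ Z^7, C_1 ≅ Z^18, C_2 ≅ Z^12.

Boundary ∂_1: C_1 → C_0 is given by ∂[p,q] = [q] − [p].
The 7×18 boundary matrix has rank 6 and Smith normal form diag(1,1,1,1,1,1).

∂_2: C_2 → C_1 sends each 2-simplex [p,q,r] to [q,r] − [p,r] + [p,q]. For instance
  ∂[2,3,5] = [3,5] − [2,5] + [2,3],
  ∂[0,2,3] = [2,3] − [0,3] + [0,2].
As a 18×12 matrix over Z this has rank 12, with invariant factors (1,1,1,1,1,1,1,1,1,1,1,2).

Computing H_k = (kernel of ∂_k) / (image of ∂_{k+1}):

  H_0: rank C_0 − rank ∂_1 = 7 − 6 = 1, and the invariant factors of ∂_1 are all 1, so H_0 ≅ Z.
  H_1: rank ker ∂_1 − rank ∂_2 = (18 − 6) − 12 = 0, and ∂_2 has invariant factor 2 > 1, so H_1 ≅ Z/2Z.
  H_2: rank ker ∂_2 − rank ∂_3 = (12 − 12) − 0 = 0, and there is no ∂_3, so H_2 ≅ 0.

As a check, the Euler characteristic is 7 − 18 + 12 = 1, which agrees with 1 − 0 + 0 = 1.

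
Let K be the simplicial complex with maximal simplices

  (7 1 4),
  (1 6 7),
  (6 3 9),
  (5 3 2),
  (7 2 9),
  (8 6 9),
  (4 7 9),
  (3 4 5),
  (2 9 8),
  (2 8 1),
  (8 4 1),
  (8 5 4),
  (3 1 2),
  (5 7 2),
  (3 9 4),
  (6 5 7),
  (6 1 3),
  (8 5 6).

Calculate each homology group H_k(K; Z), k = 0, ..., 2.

H_0 ≅ Z,  H_1 ≅ Z^2,  H_2 ≅ Z.

We work with the vertex ordering 1 < 2 < 3 < 4 < 5 < 6 < 7 < 8 < 9. The simplices of K, each written with vertices in increasing order, are:

  0-simplices (9): [1], [2], [3], [4], [5], [6], [7], [8], [9]
  1-simplices (27): (27 of them)
  2-simplices (18): [1,2,3], [1,2,8], [1,3,6], [1,4,7], [1,4,8], [1,6,7], [2,3,5], [2,5,7], [2,7,9], [2,8,9], [3,4,5], [3,4,9], [3,6,9], [4,5,8], [4,7,9], [5,6,7], [5,6,8], [6,8,9]

giving chain groups C_0 ≅ Z^9, C_1 ≅ Z^27, C_2 ≅ Z^18.

∂_1: C_1 → C_0 is given by ∂[p,q] = [q] − [p].
The 9×27 boundary matrix has rank 8 and Smith normal form diag(1,1,1,1,1,1,1,1).

∂_2: C_2 → C_1 sends each 2-simplex [p,q,r] to [q,r] − [p,r] + [p,q]. For instance
  ∂[1,4,7] = [4,7] − [1,7] + [1,4],
  ∂[1,3,6] = [3,6] − [1,6] + [1,3].
As a 27×18 matrix over Z this has rank 17, with invariant factors (1,1,1,1,1,1,1,1,1,1,1,1,1,1,1,1,1).

Now H_k = ker ∂_k / im ∂_{k+1}, so:

  H_0: rank C_0 − rank ∂_1 = 9 − 8 = 1, and the invariant factors of ∂_1 are all 1, so H_0 ≅ Z.
  H_1: rank ker ∂_1 − rank ∂_2 = (27 − 8) − 17 = 2, and the invariant factors of ∂_2 are all 1, so H_1 ≅ Z^2.
  H_2: rank ker ∂_2 − rank ∂_3 = (18 − 17) − 0 = 1, and there is no ∂_3, so H_2 ≅ Z.

(K is a triangulation of the torus T^2.)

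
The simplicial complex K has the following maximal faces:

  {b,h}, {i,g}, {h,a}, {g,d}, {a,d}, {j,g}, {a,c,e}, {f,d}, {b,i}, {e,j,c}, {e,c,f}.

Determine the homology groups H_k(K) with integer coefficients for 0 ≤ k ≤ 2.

H_0 = Z,  H_1 = Z^3,  H_2 = 0.

Fix the vertex order a < b < c < d < e < f < g < h < i < j and write every simplex with vertices in increasing order. Then dim K = 2 and the simplices of K are:

  0-simplices (10): a, b, c, d, e, f, g, h, i, j
  1-simplices (15): ac, ad, ae, ah, bh, bi, ce, cf, cj, df, dg, ef, ej, gi, gj
  2-simplices (3): ace, cef, cej

so the chain groups are C_0 ≅ Z^10, C_1 ≅ Z^15, C_2 ≅ Z^3.

The boundary map ∂_1: C_1 → C_0 maps an edge to its endpoints' difference, ∂[p,q] = q − p. For instance
  ∂gi = i − g.
As a 10×15 matrix over Z this has rank 9, with invariant factors (1,1,1,1,1,1,1,1,1).

The boundary map ∂_2: C_2 → C_1 sends each 2-simplex [p,q,r] to [q,r] − [p,r] + [p,q]. For instance
  ∂cef = ef − cf + ce,
  ∂cej = ej − cj + ce.
As a 15×3 matrix over Z this has rank 3, with invariant factors (1,1,1).

Reading off H_k = ker ∂_k / im ∂_{k+1}:

  H_0: rank C_0 − rank ∂_1 = 10 − 9 = 1, and the invariant factors of ∂_1 are all 1, so H_0 ≅ Z.
  H_1: rank ker ∂_1 − rank ∂_2 = (15 − 9) − 3 = 3, and the invariant factors of ∂_2 are all 1, so H_1 ≅ Z^3.
  H_2: rank ker ∂_2 − rank ∂_3 = (3 − 3) − 0 = 0, and there is no ∂_3, so H_2 ≅ 0.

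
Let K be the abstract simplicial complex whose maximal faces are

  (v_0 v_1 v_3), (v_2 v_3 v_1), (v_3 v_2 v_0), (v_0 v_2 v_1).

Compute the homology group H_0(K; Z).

Fix the vertex order v_0 < v_1 < v_2 < v_3 and write every simplex with vertices in increasing order. Then dim K = 2 and the simplices of K are:

  0-simplices (4): [v_0], [v_1], [v_2], [v_3]
  1-simplices (6): [v_0,v_1], [v_0,v_2], [v_0,v_3], [v_1,v_2], [v_1,v_3], [v_2,v_3]
  2-simplices (4): [v_0,v_1,v_2], [v_0,v_1,v_3], [v_0,v_2,v_3], [v_1,v_2,v_3]

Hence C_0 ≅ Z^4, C_1 ≅ Z^6, C_2 ≅ Z^4.

The boundary map ∂_1: C_1 → C_0 maps an edge to its endpoints' difference, ∂[p,q] = q − p.
The 4×6 boundary matrix has rank 3 and Smith normal form diag(1,1,1).

∂_2: C_2 → C_1 maps a triangle to the signed sum of its edges. For instance
  ∂[v_1,v_2,v_3] = [v_2,v_3] − [v_1,v_3] + [v_1,v_2],
  ∂[v_0,v_2,v_3] = [v_2,v_3] − [v_0,v_3] + [v_0,v_2].
As a 6×4 matrix over Z this has rank 3, with invariant factors (1,1,1).

Computing H_k = (kernel of ∂_k) / (image of ∂_{k+1}):

  H_0: rank C_0 − rank ∂_1 = 4 − 3 = 1, and the invariant factors of ∂_1 are all 1, so H_0 = Z.

H_0 ≅ Z.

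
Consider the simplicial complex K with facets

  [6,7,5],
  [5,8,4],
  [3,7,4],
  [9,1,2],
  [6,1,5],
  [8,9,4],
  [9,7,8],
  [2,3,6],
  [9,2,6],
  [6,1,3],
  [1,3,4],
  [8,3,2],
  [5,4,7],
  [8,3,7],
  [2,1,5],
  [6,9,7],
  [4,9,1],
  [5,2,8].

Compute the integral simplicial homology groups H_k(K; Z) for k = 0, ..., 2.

Fix the vertex order 1 < 2 < 3 < 4 < 5 < 6 < 7 < 8 < 9 and write every simplex with vertices in increasing order. Then dim K = 2 and the simplices of K are:

  0-simplices (9): [1], [2], [3], [4], [5], [6], [7], [8], [9]
  1-simplices (27): (27 of them)
  2-simplices (18): [1,2,5], [1,2,9], [1,3,4], [1,3,6], [1,4,9], [1,5,6], [2,3,6], [2,3,8], [2,5,8], [2,6,9], [3,4,7], [3,7,8], [4,5,7], [4,5,8], [4,8,9], [5,6,7], [6,7,9], [7,8,9]

so the chain groups are C_0 ≅ Z^9, C_1 ≅ Z^27, C_2 ≅ Z^18.

Boundary ∂_1: C_1 → C_0 sends each edge [p,q] (with p < q) to q − p. For instance
  ∂[5,8] = [8] − [5].
This gives a 9×27 integer matrix of rank 8; reducing to Smith normal form yields diagonal entries (1,1,1,1,1,1,1,1).

∂_2: C_2 → C_1 acts by ∂[p,q,r] = [q,r] − [p,r] + [p,q]. For instance
  ∂[1,2,9] = [2,9] − [1,9] + [1,2],
  ∂[2,6,9] = [6,9] − [2,9] + [2,6].
As a 27×18 matrix over Z this has rank 18, with invariant factors (1,1,1,1,1,1,1,1,1,1,1,1,1,1,1,1,1,2).

Computing H_k = (kernel of ∂_k) / (image of ∂_{k+1}):

  H_0: rank C_0 − rank ∂_1 = 9 − 8 = 1, and the invariant factors of ∂_1 are all 1, so H_0 ≅ Z.
  H_1: rank ker ∂_1 − rank ∂_2 = (27 − 8) − 18 = 1, and ∂_2 has invariant factor 2 > 1, so H_1 ≅ Z ⊕ Z/2.
  H_2: rank ker ∂_2 − rank ∂_3 = (18 − 18) − 0 = 0, and there is no ∂_3, so H_2 ≅ 0.

H_0 ≅ Z,  H_1 ≅ Z ⊕ Z/2,  H_2 = 0.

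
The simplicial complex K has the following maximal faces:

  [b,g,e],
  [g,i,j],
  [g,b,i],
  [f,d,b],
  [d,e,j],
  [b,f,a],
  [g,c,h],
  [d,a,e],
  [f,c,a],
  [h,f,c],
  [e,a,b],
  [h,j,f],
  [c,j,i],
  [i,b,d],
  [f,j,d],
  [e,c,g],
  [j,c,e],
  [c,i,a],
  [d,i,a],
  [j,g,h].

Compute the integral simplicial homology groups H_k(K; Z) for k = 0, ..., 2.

H_0 ≅ Z,  H_1 ≅ Z ⊕ Z/2,  H_2 = 0.

Order the vertices as a < b < c < d < e < f < g < h < i < j. Listing each simplex with vertices in this order, K has dimension 2 with simplices:

  0-simplices (10): a, b, c, d, e, f, g, h, i, j
  1-simplices (30): ab, ac, ad, ae, af, ai, bd, be, bf, bg, bi, ce, cf, cg, ch, ci, cj, de, df, di, dj, eg, ej, fh, fj, gh, gi, gj, hj, ij
  2-simplices (20): abe, abf, acf, aci, ade, adi, bdf, bdi, beg, bgi, ceg, cej, cfh, cgh, cij, dej, dfj, fhj, ghj, gij

so the chain groups are C_0 ≅ Z^10, C_1 ≅ Z^30, C_2 ≅ Z^20.

∂_1: C_1 → C_0 sends each edge [p,q] (with p < q) to q − p.
The 10×30 boundary matrix has rank 9 and Smith normal form diag(1,1,1,1,1,1,1,1,1).

∂_2: C_2 → C_1 sends each 2-simplex [p,q,r] to [q,r] − [p,r] + [p,q]. For instance
  ∂cgh = gh − ch + cg,
  ∂fhj = hj − fj + fh.
The resulting 30×20 matrix has rank 20, and its Smith normal form has invariant factors (1,1,1,1,1,1,1,1,1,1,1,1,1,1,1,1,1,1,1,2).

Reading off H_k = ker ∂_k / im ∂_{k+1}:

  H_0: rank C_0 − rank ∂_1 = 10 − 9 = 1, and the invariant factors of ∂_1 are all 1, so H_0 = Z.
  H_1: rank ker ∂_1 − rank ∂_2 = (30 − 9) − 20 = 1, and ∂_2 has invariant factor 2 > 1, so H_1 = Z ⊕ Z/2.
  H_2: rank ker ∂_2 − rank ∂_3 = (20 − 20) − 0 = 0, and there is no ∂_3, so H_2 = 0.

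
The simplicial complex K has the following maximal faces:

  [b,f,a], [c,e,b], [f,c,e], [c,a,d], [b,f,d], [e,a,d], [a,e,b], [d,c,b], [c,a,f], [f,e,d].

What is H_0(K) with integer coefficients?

Order the vertices as a < b < c < d < e < f. Listing each simplex with vertices in this order, K has dimension 2 with simplices:

  0-simplices (6): a, b, c, d, e, f
  1-simplices (15): ab, ac, ad, ae, af, bc, bd, be, bf, cd, ce, cf, de, df, ef
  2-simplices (10): abe, abf, acd, acf, ade, bcd, bce, bdf, cef, def

so the chain groups are C_0 ≅ Z^6, C_1 ≅ Z^15, C_2 ≅ Z^10.

Boundary ∂_1: C_1 → C_0 sends each edge [p,q] (with p < q) to q − p.
The 6×15 boundary matrix has rank 5 and Smith normal form diag(1,1,1,1,1).

The boundary map ∂_2: C_2 → C_1 acts by ∂[p,q,r] = [q,r] − [p,r] + [p,q]. For instance
  ∂bdf = df − bf + bd,
  ∂def = ef − df + de.
The 15×10 boundary matrix has rank 10 and Smith normal form diag(1,1,1,1,1,1,1,1,1,2).

Now H_k = ker ∂_k / im ∂_{k+1}, so:

  H_0: rank C_0 − rank ∂_1 = 6 − 5 = 1, and the invariant factors of ∂_1 are all 1, so H_0 = Z.

(K is a triangulation of the real projective plane RP^2.)

H_0 ≅ Z.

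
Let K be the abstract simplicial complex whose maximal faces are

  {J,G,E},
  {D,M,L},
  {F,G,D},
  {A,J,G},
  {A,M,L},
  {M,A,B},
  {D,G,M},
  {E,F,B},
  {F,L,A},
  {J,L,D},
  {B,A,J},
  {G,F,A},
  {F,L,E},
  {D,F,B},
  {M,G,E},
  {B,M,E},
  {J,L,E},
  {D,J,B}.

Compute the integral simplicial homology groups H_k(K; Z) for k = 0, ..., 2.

Fix the vertex order A < B < D < E < F < G < J < L < M and write every simplex with vertices in increasing order. Then dim K = 2 and the simplices of K are:

  0-simplices (9): A, B, D, E, F, G, J, L, M
  1-simplices (27): AB, AF, AG, AJ, AL, AM, BD, BE, BF, BJ, BM, DF, DG, DJ, DL, DM, EF, EG, EJ, EL, EM, FG, FL, GJ, GM, JL, LM
  2-simplices (18): ABJ, ABM, AFG, AFL, AGJ, ALM, BDF, BDJ, BEF, BEM, DFG, DGM, DJL, DLM, EFL, EGJ, EGM, EJL

giving chain groups C_0 ≅ Z^9, C_1 ≅ Z^27, C_2 ≅ Z^18.

The boundary map ∂_1: C_1 → C_0 is given by ∂[p,q] = [q] − [p].
The resulting 9×27 matrix has rank 8, and its Smith normal form has invariant factors (1,1,1,1,1,1,1,1).

The boundary map ∂_2: C_2 → C_1 sends each 2-simplex [p,q,r] to [q,r] − [p,r] + [p,q]. For instance
  ∂EGM = GM − EM + EG,
  ∂DGM = GM − DM + DG.
The 27×18 boundary matrix has rank 17 and Smith normal form diag(1,1,1,1,1,1,1,1,1,1,1,1,1,1,1,1,1).

From H_k ≅ ker(∂_k) / im(∂_{k+1}) we obtain:

  H_0: rank C_0 − rank ∂_1 = 9 − 8 = 1, and the invariant factors of ∂_1 are all 1, so H_0 ≅ Z.
  H_1: rank ker ∂_1 − rank ∂_2 = (27 − 8) − 17 = 2, and the invariant factors of ∂_2 are all 1, so H_1 ≅ Z^2.
  H_2: rank ker ∂_2 − rank ∂_3 = (18 − 17) − 0 = 1, and there is no ∂_3, so H_2 ≅ Z.

H_0 = Z,  H_1 = Z^2,  H_2 = Z.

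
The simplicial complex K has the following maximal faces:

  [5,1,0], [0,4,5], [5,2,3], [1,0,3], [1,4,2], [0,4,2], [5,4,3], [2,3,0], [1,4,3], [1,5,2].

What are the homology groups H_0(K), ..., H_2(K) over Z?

H_0 = Z,  H_1 = Z/2Z,  H_2 = 0.

Order the vertices as 0 < 1 < 2 < 3 < 4 < 5. Listing each simplex with vertices in this order, K has dimension 2 with simplices:

  0-simplices (6): [0], [1], [2], [3], [4], [5]
  1-simplices (15): [0,1], [0,2], [0,3], [0,4], [0,5], [1,2], [1,3], [1,4], [1,5], [2,3], [2,4], [2,5], [3,4], [3,5], [4,5]
  2-simplices (10): [0,1,3], [0,1,5], [0,2,3], [0,2,4], [0,4,5], [1,2,4], [1,2,5], [1,3,4], [2,3,5], [3,4,5]

Hence C_0 ≅ Z^6, C_1 ≅ Z^15, C_2 ≅ Z^10.

∂_1: C_1 → C_0 sends each edge [p,q] (with p < q) to q − p. For instance
  ∂[3,5] = [5] − [3].
As a 6×15 matrix over Z this has rank 5, with invariant factors (1,1,1,1,1).

Boundary ∂_2: C_2 → C_1 maps a triangle to the signed sum of its edges. For instance
  ∂[1,3,4] = [3,4] − [1,4] + [1,3],
  ∂[1,2,5] = [2,5] − [1,5] + [1,2].
This gives a 15×10 integer matrix of rank 10; reducing to Smith normal form yields diagonal entries (1,1,1,1,1,1,1,1,1,2).

From H_k ≅ ker(∂_k) / im(∂_{k+1}) we obtain:

  H_0: rank C_0 − rank ∂_1 = 6 − 5 = 1, and the invariant factors of ∂_1 are all 1, so H_0 = Z.
  H_1: rank ker ∂_1 − rank ∂_2 = (15 − 5) − 10 = 0, and ∂_2 has invariant factor 2 > 1, so H_1 = Z/2Z.
  H_2: rank ker ∂_2 − rank ∂_3 = (10 − 10) − 0 = 0, and there is no ∂_3, so H_2 = 0.

As a check, the Euler characteristic is 6 − 15 + 10 = 1, which agrees with 1 − 0 + 0 = 1.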